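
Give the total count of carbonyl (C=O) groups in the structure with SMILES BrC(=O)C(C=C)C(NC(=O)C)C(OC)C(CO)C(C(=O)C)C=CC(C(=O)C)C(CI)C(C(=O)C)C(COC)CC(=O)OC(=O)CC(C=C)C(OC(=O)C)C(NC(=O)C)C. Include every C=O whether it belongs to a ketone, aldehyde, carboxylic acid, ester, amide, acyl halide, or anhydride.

BrCO: acyl halide, 1 C=O (running total 1).
CH(NHCOCH3): amide, 1 C=O (running total 2).
CH(COCH3): ketone, 1 C=O (running total 3).
CH(COCH3): ketone, 1 C=O (running total 4).
CH(COCH3): ketone, 1 C=O (running total 5).
CH2CO-O-COCH2: anhydride, 2 C=O (running total 7).
CH(OCOCH3): ester, 1 C=O (running total 8).
CH(NHCOCH3): amide, 1 C=O (running total 9).

9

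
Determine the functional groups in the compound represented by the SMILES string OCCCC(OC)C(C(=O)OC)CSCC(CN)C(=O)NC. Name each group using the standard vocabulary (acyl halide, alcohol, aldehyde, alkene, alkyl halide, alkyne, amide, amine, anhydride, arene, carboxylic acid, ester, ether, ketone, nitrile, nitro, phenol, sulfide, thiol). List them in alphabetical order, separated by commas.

Reading the structure from left to right:
  HOCH2: HO– on an sp³ carbon → alcohol.
  CH(OCH3): pendant –OCH3: C–O–C with sp³ C, no adjacent C=O → ether.
  CH(COOCH3): pendant –COOCH3: carbonyl C bonded to C and –OCH3 → ester.
  CH2SCH2: C–S–C linkage → sulfide (thioether).
  CH(CH2NH2): pendant –CH2NH2: N on sp³ C, no adjacent C=O → amine.
  CONHCH3: –C(=O)NHCH3: carbonyl C bonded to C and to N → amide (the N is not an amine).

alcohol, amide, amine, ester, ether, sulfide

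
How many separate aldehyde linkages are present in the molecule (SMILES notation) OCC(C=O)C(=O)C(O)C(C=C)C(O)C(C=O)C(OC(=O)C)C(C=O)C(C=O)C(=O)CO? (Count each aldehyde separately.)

Working along the chain:
  HOCH2: HO– on an sp³ carbon → alcohol.
  CH(CHO): pendant –CHO: carbonyl C bonded to C and H → aldehyde.
  CO: –C(=O)– with carbon on both sides → ketone.
  CH(OH): –OH on an sp³ carbon → alcohol (secondary).
  CH(CH=CH2): pendant –CH=CH2: C=C double bond → alkene.
  CH(OH): –OH on an sp³ carbon → alcohol (secondary).
  CH(CHO): pendant –CHO: carbonyl C bonded to C and H → aldehyde.
  CH(OCOCH3): pendant –OC(=O)CH3: an acyloxy group → ester.
  CH(CHO): pendant –CHO: carbonyl C bonded to C and H → aldehyde.
  CH(CHO): pendant –CHO: carbonyl C bonded to C and H → aldehyde.
  CO: –C(=O)– with carbon on both sides → ketone.
  CH2OH: –OH on an sp³ carbon → alcohol.
Aldehyde appears at: CH(CHO), CH(CHO), CH(CHO), CH(CHO) → 4.

4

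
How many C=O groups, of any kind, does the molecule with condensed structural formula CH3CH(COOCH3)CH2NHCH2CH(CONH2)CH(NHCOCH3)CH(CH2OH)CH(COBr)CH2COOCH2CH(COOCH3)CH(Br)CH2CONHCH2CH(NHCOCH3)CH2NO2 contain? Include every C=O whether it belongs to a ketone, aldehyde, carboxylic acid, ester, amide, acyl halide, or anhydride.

8

CH(COOCH3): ester, 1 C=O (running total 1).
CH(CONH2): amide, 1 C=O (running total 2).
CH(NHCOCH3): amide, 1 C=O (running total 3).
CH(COBr): acyl halide, 1 C=O (running total 4).
CH2COOCH2: ester, 1 C=O (running total 5).
CH(COOCH3): ester, 1 C=O (running total 6).
CH2CONHCH2: amide, 1 C=O (running total 7).
CH(NHCOCH3): amide, 1 C=O (running total 8).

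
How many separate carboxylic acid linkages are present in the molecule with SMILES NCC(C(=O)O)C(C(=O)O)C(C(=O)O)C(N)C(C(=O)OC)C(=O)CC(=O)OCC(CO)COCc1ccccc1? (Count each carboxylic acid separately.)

Working along the chain:
  H2NCH2: –NH2 on an sp³ carbon with no adjacent C=O → amine.
  CH(COOH): pendant –COOH: carbonyl C bonded to C and –OH → carboxylic acid.
  CH(COOH): pendant –COOH: carbonyl C bonded to C and –OH → carboxylic acid.
  CH(COOH): pendant –COOH: carbonyl C bonded to C and –OH → carboxylic acid.
  CH(NH2): –NH2 on an sp³ carbon with no adjacent C=O → amine.
  CH(COOCH3): pendant –COOCH3: carbonyl C bonded to C and –OCH3 → ester.
  CO: –C(=O)– with carbon on both sides → ketone.
  CH2COOCH2: –C(=O)–O–C with C on the carbonyl side → ester.
  CH(CH2OH): pendant –CH2OH on an sp³ backbone C → alcohol.
  CH2OCH2: C–O–C with sp³ carbons on both sides and no adjacent C=O → ether.
  C6H5: –C6H5 phenyl ring → arene.
Carboxylic acid appears at: CH(COOH), CH(COOH), CH(COOH) → 3.

3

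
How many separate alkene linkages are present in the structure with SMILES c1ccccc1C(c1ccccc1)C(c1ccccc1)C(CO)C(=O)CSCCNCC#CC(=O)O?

0

Reading the structure from left to right:
  C6H5: C6H5– phenyl ring → arene.
  CH(C6H5): pendant –C6H5: benzene ring → arene.
  CH(C6H5): pendant –C6H5: benzene ring → arene.
  CH(CH2OH): pendant –CH2OH on an sp³ backbone C → alcohol.
  CO: –C(=O)– with carbon on both sides → ketone.
  CH2SCH2: C–S–C linkage → sulfide (thioether).
  CH2NHCH2: C–N–C with sp³ carbons and no adjacent C=O → amine (secondary).
  C≡C: C≡C triple bond → alkyne.
  COOH: –COOH: carbonyl C bonded to –OH and C → carboxylic acid (the –OH is not a separate alcohol).
No segment is a alkene: C6H5 is arene, not alkene; CH(C6H5) is arene, not alkene; CH(C6H5) is arene, not alkene. → 0.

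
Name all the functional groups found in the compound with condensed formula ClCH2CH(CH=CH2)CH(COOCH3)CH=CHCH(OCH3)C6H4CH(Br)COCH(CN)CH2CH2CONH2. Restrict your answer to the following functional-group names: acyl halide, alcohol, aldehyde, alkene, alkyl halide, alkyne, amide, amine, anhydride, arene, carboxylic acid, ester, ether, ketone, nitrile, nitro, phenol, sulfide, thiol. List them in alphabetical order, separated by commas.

alkene, alkyl halide, amide, arene, ester, ether, ketone, nitrile

Taking each segment in turn:
  ClCH2: halogen on an sp³ carbon → alkyl halide.
  CH(CH=CH2): pendant –CH=CH2: C=C double bond → alkene.
  CH(COOCH3): pendant –COOCH3: carbonyl C bonded to C and –OCH3 → ester.
  CH=CH: C=C double bond → alkene.
  CH(OCH3): pendant –OCH3: C–O–C with sp³ C, no adjacent C=O → ether.
  C6H4: para-disubstituted benzene ring → arene.
  CH(Br): halogen on an sp³ carbon → alkyl halide.
  CO: –C(=O)– with carbon on both sides → ketone.
  CH(CN): pendant –C≡N: nitrile.
  CONH2: –C(=O)NH2: carbonyl C bonded to C and to N → amide (the N is not a separate amine).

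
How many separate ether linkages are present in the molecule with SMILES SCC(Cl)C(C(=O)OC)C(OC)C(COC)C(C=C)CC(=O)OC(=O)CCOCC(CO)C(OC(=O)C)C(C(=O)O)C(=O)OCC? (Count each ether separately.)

Working along the chain:
  HSCH2: –SH on an sp³ carbon → thiol.
  CH(Cl): halogen on an sp³ carbon → alkyl halide.
  CH(COOCH3): pendant –COOCH3: carbonyl C bonded to C and –OCH3 → ester.
  CH(OCH3): pendant –OCH3: C–O–C with sp³ C, no adjacent C=O → ether.
  CH(CH2OCH3): pendant –CH2OCH3: C–O–C linkage → ether.
  CH(CH=CH2): pendant –CH=CH2: C=C double bond → alkene.
  CH2CO-O-COCH2: two acyl groups sharing one oxygen, –C(=O)–O–C(=O)– → anhydride.
  CH2OCH2: C–O–C with sp³ carbons on both sides and no adjacent C=O → ether.
  CH(CH2OH): pendant –CH2OH on an sp³ backbone C → alcohol.
  CH(OCOCH3): pendant –OC(=O)CH3: an acyloxy group → ester.
  CH(COOH): pendant –COOH: carbonyl C bonded to C and –OH → carboxylic acid.
  COOCH2CH3: –C(=O)OCH2CH3: carbonyl C bonded to C and to –OEt → ester.
Ether appears at: CH(OCH3), CH(CH2OCH3), CH2OCH2 → 3.

3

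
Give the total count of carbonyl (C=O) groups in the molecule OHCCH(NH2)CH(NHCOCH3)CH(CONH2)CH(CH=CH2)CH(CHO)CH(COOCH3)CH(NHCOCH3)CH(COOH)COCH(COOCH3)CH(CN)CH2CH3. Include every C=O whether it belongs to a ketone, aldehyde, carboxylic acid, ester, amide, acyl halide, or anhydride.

9

OHC: aldehyde, 1 C=O (running total 1).
CH(NHCOCH3): amide, 1 C=O (running total 2).
CH(CONH2): amide, 1 C=O (running total 3).
CH(CHO): aldehyde, 1 C=O (running total 4).
CH(COOCH3): ester, 1 C=O (running total 5).
CH(NHCOCH3): amide, 1 C=O (running total 6).
CH(COOH): carboxylic acid, 1 C=O (running total 7).
CO: ketone, 1 C=O (running total 8).
CH(COOCH3): ester, 1 C=O (running total 9).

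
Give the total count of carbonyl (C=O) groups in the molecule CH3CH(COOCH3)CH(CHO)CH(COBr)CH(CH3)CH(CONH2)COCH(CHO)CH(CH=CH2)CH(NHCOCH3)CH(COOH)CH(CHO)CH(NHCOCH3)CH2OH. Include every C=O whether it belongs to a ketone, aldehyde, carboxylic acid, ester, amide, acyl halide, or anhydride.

10

CH(COOCH3): ester, 1 C=O (running total 1).
CH(CHO): aldehyde, 1 C=O (running total 2).
CH(COBr): acyl halide, 1 C=O (running total 3).
CH(CONH2): amide, 1 C=O (running total 4).
CO: ketone, 1 C=O (running total 5).
CH(CHO): aldehyde, 1 C=O (running total 6).
CH(NHCOCH3): amide, 1 C=O (running total 7).
CH(COOH): carboxylic acid, 1 C=O (running total 8).
CH(CHO): aldehyde, 1 C=O (running total 9).
CH(NHCOCH3): amide, 1 C=O (running total 10).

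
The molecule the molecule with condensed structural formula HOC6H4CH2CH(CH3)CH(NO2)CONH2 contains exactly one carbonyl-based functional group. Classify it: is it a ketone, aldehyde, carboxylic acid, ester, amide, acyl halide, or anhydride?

The carbonyl is in the CONH2 segment: –C(=O)NH2: carbonyl C bonded to C and to N → amide (the N is not a separate amine).

amide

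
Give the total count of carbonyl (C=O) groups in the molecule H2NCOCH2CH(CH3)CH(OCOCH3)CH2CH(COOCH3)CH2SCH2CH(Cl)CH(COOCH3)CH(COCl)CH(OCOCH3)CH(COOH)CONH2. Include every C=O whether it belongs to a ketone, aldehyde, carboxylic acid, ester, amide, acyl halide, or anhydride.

H2NCO: amide, 1 C=O (running total 1).
CH(OCOCH3): ester, 1 C=O (running total 2).
CH(COOCH3): ester, 1 C=O (running total 3).
CH(COOCH3): ester, 1 C=O (running total 4).
CH(COCl): acyl halide, 1 C=O (running total 5).
CH(OCOCH3): ester, 1 C=O (running total 6).
CH(COOH): carboxylic acid, 1 C=O (running total 7).
CONH2: amide, 1 C=O (running total 8).

8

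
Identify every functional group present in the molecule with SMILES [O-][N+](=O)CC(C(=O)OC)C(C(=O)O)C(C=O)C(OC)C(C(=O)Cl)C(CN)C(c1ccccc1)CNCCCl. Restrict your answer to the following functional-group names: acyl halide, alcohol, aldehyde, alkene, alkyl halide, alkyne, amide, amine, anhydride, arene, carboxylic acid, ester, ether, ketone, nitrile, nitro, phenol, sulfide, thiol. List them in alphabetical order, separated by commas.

acyl halide, aldehyde, alkyl halide, amine, arene, carboxylic acid, ester, ether, nitro

Reading the structure from left to right:
  O2NCH2: –NO2 on carbon → nitro group.
  CH(COOCH3): pendant –COOCH3: carbonyl C bonded to C and –OCH3 → ester.
  CH(COOH): pendant –COOH: carbonyl C bonded to C and –OH → carboxylic acid.
  CH(CHO): pendant –CHO: carbonyl C bonded to C and H → aldehyde.
  CH(OCH3): pendant –OCH3: C–O–C with sp³ C, no adjacent C=O → ether.
  CH(COCl): pendant –C(=O)X: carbonyl C bonded to C and halogen → acyl halide.
  CH(CH2NH2): pendant –CH2NH2: N on sp³ C, no adjacent C=O → amine.
  CH(C6H5): pendant –C6H5: benzene ring → arene.
  CH2NHCH2: C–N–C with sp³ carbons and no adjacent C=O → amine (secondary).
  CH2Cl: halogen on an sp³ carbon → alkyl halide.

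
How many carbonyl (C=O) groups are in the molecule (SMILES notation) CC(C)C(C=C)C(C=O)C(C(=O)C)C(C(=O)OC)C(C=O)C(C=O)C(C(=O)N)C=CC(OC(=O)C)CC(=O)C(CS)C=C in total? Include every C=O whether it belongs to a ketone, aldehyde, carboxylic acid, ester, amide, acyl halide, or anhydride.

8

CH(CHO): aldehyde, 1 C=O (running total 1).
CH(COCH3): ketone, 1 C=O (running total 2).
CH(COOCH3): ester, 1 C=O (running total 3).
CH(CHO): aldehyde, 1 C=O (running total 4).
CH(CHO): aldehyde, 1 C=O (running total 5).
CH(CONH2): amide, 1 C=O (running total 6).
CH(OCOCH3): ester, 1 C=O (running total 7).
CO: ketone, 1 C=O (running total 8).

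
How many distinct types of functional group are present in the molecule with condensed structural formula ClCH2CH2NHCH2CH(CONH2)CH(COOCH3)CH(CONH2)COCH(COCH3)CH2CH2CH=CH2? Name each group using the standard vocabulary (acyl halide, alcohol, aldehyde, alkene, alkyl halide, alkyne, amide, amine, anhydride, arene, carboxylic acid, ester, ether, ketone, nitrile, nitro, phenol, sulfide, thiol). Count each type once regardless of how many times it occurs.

6

Working along the chain:
  ClCH2: halogen on an sp³ carbon → alkyl halide.
  CH2NHCH2: C–N–C with sp³ carbons and no adjacent C=O → amine (secondary).
  CH(CONH2): pendant –CONH2: carbonyl C bonded to C and N → amide.
  CH(COOCH3): pendant –COOCH3: carbonyl C bonded to C and –OCH3 → ester.
  CH(CONH2): pendant –CONH2: carbonyl C bonded to C and N → amide.
  CO: –C(=O)– with carbon on both sides → ketone.
  CH(COCH3): pendant –COCH3: carbonyl C bonded to two carbons → ketone.
  CH=CH2: C=C double bond → alkene.
Distinct types present: alkene, alkyl halide, amide, amine, ester, ketone.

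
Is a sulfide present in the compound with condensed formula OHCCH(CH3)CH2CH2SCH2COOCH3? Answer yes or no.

terminal –CHO: carbonyl C bonded to H and C → aldehyde.
C–S–C linkage → sulfide (thioether).
–C(=O)OCH3: carbonyl C bonded to C and to –OCH3 → ester (not ketone + ether).
The CH2SCH2 segment supplies the sulfide: C–S–C linkage → sulfide (thioether).

yes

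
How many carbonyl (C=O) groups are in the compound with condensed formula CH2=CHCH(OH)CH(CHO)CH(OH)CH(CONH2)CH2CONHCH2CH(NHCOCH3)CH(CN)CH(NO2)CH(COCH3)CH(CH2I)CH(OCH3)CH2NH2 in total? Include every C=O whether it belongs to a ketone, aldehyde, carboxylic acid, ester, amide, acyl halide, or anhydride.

CH(CHO): aldehyde, 1 C=O (running total 1).
CH(CONH2): amide, 1 C=O (running total 2).
CH2CONHCH2: amide, 1 C=O (running total 3).
CH(NHCOCH3): amide, 1 C=O (running total 4).
CH(COCH3): ketone, 1 C=O (running total 5).

5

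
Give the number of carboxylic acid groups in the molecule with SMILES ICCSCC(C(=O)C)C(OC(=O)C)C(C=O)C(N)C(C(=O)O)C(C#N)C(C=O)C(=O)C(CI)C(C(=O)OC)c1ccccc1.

Reading the structure from left to right:
  ICH2: halogen on an sp³ carbon → alkyl halide.
  CH2SCH2: C–S–C linkage → sulfide (thioether).
  CH(COCH3): pendant –COCH3: carbonyl C bonded to two carbons → ketone.
  CH(OCOCH3): pendant –OC(=O)CH3: an acyloxy group → ester.
  CH(CHO): pendant –CHO: carbonyl C bonded to C and H → aldehyde.
  CH(NH2): –NH2 on an sp³ carbon with no adjacent C=O → amine.
  CH(COOH): pendant –COOH: carbonyl C bonded to C and –OH → carboxylic acid.
  CH(CN): pendant –C≡N: nitrile.
  CH(CHO): pendant –CHO: carbonyl C bonded to C and H → aldehyde.
  CO: –C(=O)– with carbon on both sides → ketone.
  CH(CH2I): pendant –CH2X: halogen on sp³ carbon → alkyl halide.
  CH(COOCH3): pendant –COOCH3: carbonyl C bonded to C and –OCH3 → ester.
  C6H5: –C6H5 phenyl ring → arene.
Carboxylic acid appears at: CH(COOH) → 1.

1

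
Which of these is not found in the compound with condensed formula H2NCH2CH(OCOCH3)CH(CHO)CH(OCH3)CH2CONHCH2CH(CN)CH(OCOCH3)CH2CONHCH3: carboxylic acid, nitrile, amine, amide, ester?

amide: present (CH2CONHCH2 — –C(=O)–N– linkage → amide (the N is not an amine)).
ester: present (CH(OCOCH3) — pendant –OC(=O)CH3: an acyloxy group → ester).
nitrile: present (CH(CN) — pendant –C≡N: nitrile).
amine: present (H2NCH2 — –NH2 on an sp³ carbon with no adjacent C=O → amine).
carboxylic acid: absent. In CH(OCOCH3), the acyl oxygen is bonded to carbon (–O–C), not to H, so this is an ester. In each of CH2CONHCH2 and CONHCH3, the carbonyl is bonded to nitrogen, not to –OH; that is an amide.

carboxylic acid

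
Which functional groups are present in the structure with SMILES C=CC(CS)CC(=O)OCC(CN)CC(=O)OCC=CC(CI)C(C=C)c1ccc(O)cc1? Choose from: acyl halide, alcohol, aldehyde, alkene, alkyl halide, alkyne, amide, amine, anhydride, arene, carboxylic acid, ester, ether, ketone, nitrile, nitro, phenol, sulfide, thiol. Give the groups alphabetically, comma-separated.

C=C double bond → alkene.
pendant –CH2SH → thiol.
–C(=O)–O–C with C on the carbonyl side → ester.
pendant –CH2NH2: N on sp³ C, no adjacent C=O → amine.
–C(=O)–O–C with C on the carbonyl side → ester.
C=C double bond → alkene.
pendant –CH2X: halogen on sp³ carbon → alkyl halide.
pendant –CH=CH2: C=C double bond → alkene.
–OH attached directly to an aromatic ring → phenol (not alcohol); the ring itself is an arene.

alkene, alkyl halide, amine, arene, ester, phenol, thiol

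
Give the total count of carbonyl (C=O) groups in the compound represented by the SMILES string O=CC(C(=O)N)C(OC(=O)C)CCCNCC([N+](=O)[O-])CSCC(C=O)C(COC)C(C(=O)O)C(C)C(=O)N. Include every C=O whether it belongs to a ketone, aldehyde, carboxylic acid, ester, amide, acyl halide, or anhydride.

6

OHC: aldehyde, 1 C=O (running total 1).
CH(CONH2): amide, 1 C=O (running total 2).
CH(OCOCH3): ester, 1 C=O (running total 3).
CH(CHO): aldehyde, 1 C=O (running total 4).
CH(COOH): carboxylic acid, 1 C=O (running total 5).
CONH2: amide, 1 C=O (running total 6).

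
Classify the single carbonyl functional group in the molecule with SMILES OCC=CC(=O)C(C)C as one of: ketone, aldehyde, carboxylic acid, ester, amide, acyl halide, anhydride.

The carbonyl is in the CO segment: –C(=O)– with carbon on both sides → ketone.

ketone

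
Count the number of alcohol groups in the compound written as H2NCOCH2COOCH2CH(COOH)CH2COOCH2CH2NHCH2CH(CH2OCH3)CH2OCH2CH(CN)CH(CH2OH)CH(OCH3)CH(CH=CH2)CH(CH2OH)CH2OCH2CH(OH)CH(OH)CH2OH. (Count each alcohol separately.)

–C(=O)NH2: carbonyl C bonded to C and to N → amide (the N is not a separate amine).
–C(=O)–O–C with C on the carbonyl side → ester.
pendant –COOH: carbonyl C bonded to C and –OH → carboxylic acid.
–C(=O)–O–C with C on the carbonyl side → ester.
C–N–C with sp³ carbons and no adjacent C=O → amine (secondary).
pendant –CH2OCH3: C–O–C linkage → ether.
C–O–C with sp³ carbons on both sides and no adjacent C=O → ether.
pendant –C≡N: nitrile.
pendant –CH2OH on an sp³ backbone C → alcohol.
pendant –OCH3: C–O–C with sp³ C, no adjacent C=O → ether.
pendant –CH=CH2: C=C double bond → alkene.
pendant –CH2OH on an sp³ backbone C → alcohol.
C–O–C with sp³ carbons on both sides and no adjacent C=O → ether.
–OH on an sp³ carbon → alcohol (secondary).
–OH on an sp³ carbon → alcohol (secondary).
–OH on an sp³ carbon → alcohol.
Alcohol appears at: CH(CH2OH), CH(CH2OH), CH(OH), CH(OH), CH2OH → 5.

5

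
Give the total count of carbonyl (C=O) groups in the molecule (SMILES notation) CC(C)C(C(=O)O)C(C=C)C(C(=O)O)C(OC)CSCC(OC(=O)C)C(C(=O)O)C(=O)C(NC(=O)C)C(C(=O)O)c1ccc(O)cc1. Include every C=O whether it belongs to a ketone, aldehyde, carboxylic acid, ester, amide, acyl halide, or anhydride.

CH(COOH): carboxylic acid, 1 C=O (running total 1).
CH(COOH): carboxylic acid, 1 C=O (running total 2).
CH(OCOCH3): ester, 1 C=O (running total 3).
CH(COOH): carboxylic acid, 1 C=O (running total 4).
CO: ketone, 1 C=O (running total 5).
CH(NHCOCH3): amide, 1 C=O (running total 6).
CH(COOH): carboxylic acid, 1 C=O (running total 7).

7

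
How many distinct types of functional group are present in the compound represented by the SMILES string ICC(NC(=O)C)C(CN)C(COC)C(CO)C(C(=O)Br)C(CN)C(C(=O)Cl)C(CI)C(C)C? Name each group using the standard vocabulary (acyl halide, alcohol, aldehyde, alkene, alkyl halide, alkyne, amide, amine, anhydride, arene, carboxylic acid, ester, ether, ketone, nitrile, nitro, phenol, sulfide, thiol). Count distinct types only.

Reading the structure from left to right:
  ICH2: halogen on an sp³ carbon → alkyl halide.
  CH(NHCOCH3): pendant –NHC(=O)CH3: N bonded to a carbonyl → amide (not amine).
  CH(CH2NH2): pendant –CH2NH2: N on sp³ C, no adjacent C=O → amine.
  CH(CH2OCH3): pendant –CH2OCH3: C–O–C linkage → ether.
  CH(CH2OH): pendant –CH2OH on an sp³ backbone C → alcohol.
  CH(COBr): pendant –C(=O)X: carbonyl C bonded to C and halogen → acyl halide.
  CH(CH2NH2): pendant –CH2NH2: N on sp³ C, no adjacent C=O → amine.
  CH(COCl): pendant –C(=O)X: carbonyl C bonded to C and halogen → acyl halide.
  CH(CH2I): pendant –CH2X: halogen on sp³ carbon → alkyl halide.
Distinct types present: acyl halide, alcohol, alkyl halide, amide, amine, ether.

6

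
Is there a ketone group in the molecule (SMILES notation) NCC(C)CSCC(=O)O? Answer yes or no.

no

Taking each segment in turn:
  H2NCH2: –NH2 on an sp³ carbon with no adjacent C=O → amine.
  CH2SCH2: C–S–C linkage → sulfide (thioether).
  COOH: –COOH: carbonyl C bonded to –OH and C → carboxylic acid (the –OH is not a separate alcohol).
In COOH, the C=O bears an –OH, making it a carboxylic acid rather than a ketone.
The groups actually present are: amine, carboxylic acid, sulfide.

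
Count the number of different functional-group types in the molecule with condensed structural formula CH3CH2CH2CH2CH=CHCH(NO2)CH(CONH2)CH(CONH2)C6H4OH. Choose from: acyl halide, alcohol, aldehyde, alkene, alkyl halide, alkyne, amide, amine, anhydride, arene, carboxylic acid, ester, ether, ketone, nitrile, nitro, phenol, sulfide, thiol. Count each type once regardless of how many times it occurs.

C=C double bond → alkene.
–NO2 on an sp³ carbon → nitro (the N=O is not a carbonyl).
pendant –CONH2: carbonyl C bonded to C and N → amide.
pendant –CONH2: carbonyl C bonded to C and N → amide.
–OH attached directly to an aromatic ring → phenol (not alcohol); the ring itself is an arene.
Distinct types present: alkene, amide, arene, nitro, phenol.

5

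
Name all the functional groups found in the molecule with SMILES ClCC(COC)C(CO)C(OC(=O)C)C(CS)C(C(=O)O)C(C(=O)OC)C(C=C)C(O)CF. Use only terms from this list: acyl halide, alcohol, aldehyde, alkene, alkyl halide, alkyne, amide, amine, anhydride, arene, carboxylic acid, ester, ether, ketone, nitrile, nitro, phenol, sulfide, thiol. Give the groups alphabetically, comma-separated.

alcohol, alkene, alkyl halide, carboxylic acid, ester, ether, thiol

Working along the chain:
  ClCH2: halogen on an sp³ carbon → alkyl halide.
  CH(CH2OCH3): pendant –CH2OCH3: C–O–C linkage → ether.
  CH(CH2OH): pendant –CH2OH on an sp³ backbone C → alcohol.
  CH(OCOCH3): pendant –OC(=O)CH3: an acyloxy group → ester.
  CH(CH2SH): pendant –CH2SH → thiol.
  CH(COOH): pendant –COOH: carbonyl C bonded to C and –OH → carboxylic acid.
  CH(COOCH3): pendant –COOCH3: carbonyl C bonded to C and –OCH3 → ester.
  CH(CH=CH2): pendant –CH=CH2: C=C double bond → alkene.
  CH(OH): –OH on an sp³ carbon → alcohol (secondary).
  CH2F: halogen on an sp³ carbon → alkyl halide.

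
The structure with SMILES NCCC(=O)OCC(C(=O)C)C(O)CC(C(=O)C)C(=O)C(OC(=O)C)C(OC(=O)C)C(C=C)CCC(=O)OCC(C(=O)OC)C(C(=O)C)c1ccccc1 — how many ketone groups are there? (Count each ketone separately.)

Working along the chain:
  H2NCH2: –NH2 on an sp³ carbon with no adjacent C=O → amine.
  CH2COOCH2: –C(=O)–O–C with C on the carbonyl side → ester.
  CH(COCH3): pendant –COCH3: carbonyl C bonded to two carbons → ketone.
  CH(OH): –OH on an sp³ carbon → alcohol (secondary).
  CH(COCH3): pendant –COCH3: carbonyl C bonded to two carbons → ketone.
  CO: –C(=O)– with carbon on both sides → ketone.
  CH(OCOCH3): pendant –OC(=O)CH3: an acyloxy group → ester.
  CH(OCOCH3): pendant –OC(=O)CH3: an acyloxy group → ester.
  CH(CH=CH2): pendant –CH=CH2: C=C double bond → alkene.
  CH2COOCH2: –C(=O)–O–C with C on the carbonyl side → ester.
  CH(COOCH3): pendant –COOCH3: carbonyl C bonded to C and –OCH3 → ester.
  CH(COCH3): pendant –COCH3: carbonyl C bonded to two carbons → ketone.
  C6H5: –C6H5 phenyl ring → arene.
Ketone appears at: CH(COCH3), CH(COCH3), CO, CH(COCH3) → 4.

4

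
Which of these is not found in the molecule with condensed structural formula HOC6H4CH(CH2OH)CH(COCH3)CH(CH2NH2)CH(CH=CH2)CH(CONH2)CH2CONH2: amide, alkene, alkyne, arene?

alkyne

amide: present (CH(CONH2) — pendant –CONH2: carbonyl C bonded to C and N → amide).
alkene: present (CH(CH=CH2) — pendant –CH=CH2: C=C double bond → alkene).
arene: present (HOC6H4 — –OH attached directly to an aromatic ring → phenol (not alcohol); the ring itself is an arene).
alkyne: no segment matches this pattern.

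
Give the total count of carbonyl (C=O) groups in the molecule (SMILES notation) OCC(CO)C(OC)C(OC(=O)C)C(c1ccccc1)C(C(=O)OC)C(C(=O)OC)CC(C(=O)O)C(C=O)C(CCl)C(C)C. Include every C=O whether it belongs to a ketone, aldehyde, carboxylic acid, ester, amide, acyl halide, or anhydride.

5

CH(OCOCH3): ester, 1 C=O (running total 1).
CH(COOCH3): ester, 1 C=O (running total 2).
CH(COOCH3): ester, 1 C=O (running total 3).
CH(COOH): carboxylic acid, 1 C=O (running total 4).
CH(CHO): aldehyde, 1 C=O (running total 5).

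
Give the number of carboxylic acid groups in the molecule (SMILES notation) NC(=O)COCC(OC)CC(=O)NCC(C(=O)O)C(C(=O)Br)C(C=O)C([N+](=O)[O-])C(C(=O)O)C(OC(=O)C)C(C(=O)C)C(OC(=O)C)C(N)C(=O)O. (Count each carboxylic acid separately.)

Taking each segment in turn:
  H2NCO: –C(=O)NH2: carbonyl C bonded to C and to N → amide (the N is not a separate amine).
  CH2OCH2: C–O–C with sp³ carbons on both sides and no adjacent C=O → ether.
  CH(OCH3): pendant –OCH3: C–O–C with sp³ C, no adjacent C=O → ether.
  CH2CONHCH2: –C(=O)–N– linkage → amide (the N is not an amine).
  CH(COOH): pendant –COOH: carbonyl C bonded to C and –OH → carboxylic acid.
  CH(COBr): pendant –C(=O)X: carbonyl C bonded to C and halogen → acyl halide.
  CH(CHO): pendant –CHO: carbonyl C bonded to C and H → aldehyde.
  CH(NO2): –NO2 on an sp³ carbon → nitro (the N=O is not a carbonyl).
  CH(COOH): pendant –COOH: carbonyl C bonded to C and –OH → carboxylic acid.
  CH(OCOCH3): pendant –OC(=O)CH3: an acyloxy group → ester.
  CH(COCH3): pendant –COCH3: carbonyl C bonded to two carbons → ketone.
  CH(OCOCH3): pendant –OC(=O)CH3: an acyloxy group → ester.
  CH(NH2): –NH2 on an sp³ carbon with no adjacent C=O → amine.
  COOH: –COOH: carbonyl C bonded to –OH and C → carboxylic acid (the –OH is not a separate alcohol).
Carboxylic acid appears at: CH(COOH), CH(COOH), COOH → 3.

3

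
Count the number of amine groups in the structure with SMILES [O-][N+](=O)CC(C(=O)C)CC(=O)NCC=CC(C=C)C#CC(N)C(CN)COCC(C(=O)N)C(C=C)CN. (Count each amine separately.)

3

Reading the structure from left to right:
  O2NCH2: –NO2 on carbon → nitro group.
  CH(COCH3): pendant –COCH3: carbonyl C bonded to two carbons → ketone.
  CH2CONHCH2: –C(=O)–N– linkage → amide (the N is not an amine).
  CH=CH: C=C double bond → alkene.
  CH(CH=CH2): pendant –CH=CH2: C=C double bond → alkene.
  C≡C: C≡C triple bond → alkyne.
  CH(NH2): –NH2 on an sp³ carbon with no adjacent C=O → amine.
  CH(CH2NH2): pendant –CH2NH2: N on sp³ C, no adjacent C=O → amine.
  CH2OCH2: C–O–C with sp³ carbons on both sides and no adjacent C=O → ether.
  CH(CONH2): pendant –CONH2: carbonyl C bonded to C and N → amide.
  CH(CH=CH2): pendant –CH=CH2: C=C double bond → alkene.
  CH2NH2: –NH2 on an sp³ carbon with no adjacent C=O → amine.
Amine appears at: CH(NH2), CH(CH2NH2), CH2NH2 → 3.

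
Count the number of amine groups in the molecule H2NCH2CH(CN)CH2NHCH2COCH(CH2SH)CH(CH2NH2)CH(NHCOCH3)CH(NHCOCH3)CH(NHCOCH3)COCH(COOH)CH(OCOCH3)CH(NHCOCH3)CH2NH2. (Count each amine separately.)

Taking each segment in turn:
  H2NCH2: –NH2 on an sp³ carbon with no adjacent C=O → amine.
  CH(CN): pendant –C≡N: nitrile.
  CH2NHCH2: C–N–C with sp³ carbons and no adjacent C=O → amine (secondary).
  CO: –C(=O)– with carbon on both sides → ketone.
  CH(CH2SH): pendant –CH2SH → thiol.
  CH(CH2NH2): pendant –CH2NH2: N on sp³ C, no adjacent C=O → amine.
  CH(NHCOCH3): pendant –NHC(=O)CH3: N bonded to a carbonyl → amide (not amine).
  CH(NHCOCH3): pendant –NHC(=O)CH3: N bonded to a carbonyl → amide (not amine).
  CH(NHCOCH3): pendant –NHC(=O)CH3: N bonded to a carbonyl → amide (not amine).
  CO: –C(=O)– with carbon on both sides → ketone.
  CH(COOH): pendant –COOH: carbonyl C bonded to C and –OH → carboxylic acid.
  CH(OCOCH3): pendant –OC(=O)CH3: an acyloxy group → ester.
  CH(NHCOCH3): pendant –NHC(=O)CH3: N bonded to a carbonyl → amide (not amine).
  CH2NH2: –NH2 on an sp³ carbon with no adjacent C=O → amine.
Amine appears at: H2NCH2, CH2NHCH2, CH(CH2NH2), CH2NH2 → 4.

4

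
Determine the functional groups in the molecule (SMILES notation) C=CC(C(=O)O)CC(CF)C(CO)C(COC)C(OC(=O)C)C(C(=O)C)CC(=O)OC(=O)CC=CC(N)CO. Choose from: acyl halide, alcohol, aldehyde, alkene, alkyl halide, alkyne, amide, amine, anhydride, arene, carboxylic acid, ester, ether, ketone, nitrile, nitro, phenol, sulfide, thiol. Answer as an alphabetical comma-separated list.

C=C double bond → alkene.
pendant –COOH: carbonyl C bonded to C and –OH → carboxylic acid.
pendant –CH2X: halogen on sp³ carbon → alkyl halide.
pendant –CH2OH on an sp³ backbone C → alcohol.
pendant –CH2OCH3: C–O–C linkage → ether.
pendant –OC(=O)CH3: an acyloxy group → ester.
pendant –COCH3: carbonyl C bonded to two carbons → ketone.
two acyl groups sharing one oxygen, –C(=O)–O–C(=O)– → anhydride.
C=C double bond → alkene.
–NH2 on an sp³ carbon with no adjacent C=O → amine.
–OH on an sp³ carbon → alcohol.

alcohol, alkene, alkyl halide, amine, anhydride, carboxylic acid, ester, ether, ketone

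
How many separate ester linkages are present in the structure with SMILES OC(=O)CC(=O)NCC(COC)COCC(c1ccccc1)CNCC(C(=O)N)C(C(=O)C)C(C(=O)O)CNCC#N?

Working along the chain:
  HOOC: –COOH: carbonyl C bonded to –OH and C → carboxylic acid (the –OH is not a separate alcohol).
  CH2CONHCH2: –C(=O)–N– linkage → amide (the N is not an amine).
  CH(CH2OCH3): pendant –CH2OCH3: C–O–C linkage → ether.
  CH2OCH2: C–O–C with sp³ carbons on both sides and no adjacent C=O → ether.
  CH(C6H5): pendant –C6H5: benzene ring → arene.
  CH2NHCH2: C–N–C with sp³ carbons and no adjacent C=O → amine (secondary).
  CH(CONH2): pendant –CONH2: carbonyl C bonded to C and N → amide.
  CH(COCH3): pendant –COCH3: carbonyl C bonded to two carbons → ketone.
  CH(COOH): pendant –COOH: carbonyl C bonded to C and –OH → carboxylic acid.
  CH2NHCH2: C–N–C with sp³ carbons and no adjacent C=O → amine (secondary).
  CN: –C≡N: carbon triple-bonded to nitrogen → nitrile.
No segment is a ester: HOOC is carboxylic acid, not ester; CH(CH2OCH3) is ether, not ester; CH2OCH2 is ether, not ester. → 0.

0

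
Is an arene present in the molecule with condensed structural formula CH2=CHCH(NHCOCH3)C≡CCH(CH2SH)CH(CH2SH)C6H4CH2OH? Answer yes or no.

yes

Working along the chain:
  CH2=CH: C=C double bond → alkene.
  CH(NHCOCH3): pendant –NHC(=O)CH3: N bonded to a carbonyl → amide (not amine).
  C≡C: C≡C triple bond → alkyne.
  CH(CH2SH): pendant –CH2SH → thiol.
  CH(CH2SH): pendant –CH2SH → thiol.
  C6H4: para-disubstituted benzene ring → arene.
  CH2OH: –OH on an sp³ carbon → alcohol.
The C6H4 segment supplies the arene: para-disubstituted benzene ring → arene.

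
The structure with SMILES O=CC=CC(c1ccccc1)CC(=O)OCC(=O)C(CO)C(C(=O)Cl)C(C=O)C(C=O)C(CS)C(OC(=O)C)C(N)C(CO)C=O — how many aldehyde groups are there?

terminal –CHO: carbonyl C bonded to H and C → aldehyde.
C=C double bond → alkene.
pendant –C6H5: benzene ring → arene.
–C(=O)–O–C with C on the carbonyl side → ester.
–C(=O)– with carbon on both sides → ketone.
pendant –CH2OH on an sp³ backbone C → alcohol.
pendant –C(=O)X: carbonyl C bonded to C and halogen → acyl halide.
pendant –CHO: carbonyl C bonded to C and H → aldehyde.
pendant –CHO: carbonyl C bonded to C and H → aldehyde.
pendant –CH2SH → thiol.
pendant –OC(=O)CH3: an acyloxy group → ester.
–NH2 on an sp³ carbon with no adjacent C=O → amine.
pendant –CH2OH on an sp³ backbone C → alcohol.
terminal –CHO: carbonyl C bonded to H and C → aldehyde.
Aldehyde appears at: OHC, CH(CHO), CH(CHO), CHO → 4.

4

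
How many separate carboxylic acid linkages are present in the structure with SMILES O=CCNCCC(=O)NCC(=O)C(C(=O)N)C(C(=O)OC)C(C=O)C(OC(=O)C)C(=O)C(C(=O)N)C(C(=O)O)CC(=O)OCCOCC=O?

Reading the structure from left to right:
  OHC: terminal –CHO: carbonyl C bonded to H and C → aldehyde.
  CH2NHCH2: C–N–C with sp³ carbons and no adjacent C=O → amine (secondary).
  CH2CONHCH2: –C(=O)–N– linkage → amide (the N is not an amine).
  CO: –C(=O)– with carbon on both sides → ketone.
  CH(CONH2): pendant –CONH2: carbonyl C bonded to C and N → amide.
  CH(COOCH3): pendant –COOCH3: carbonyl C bonded to C and –OCH3 → ester.
  CH(CHO): pendant –CHO: carbonyl C bonded to C and H → aldehyde.
  CH(OCOCH3): pendant –OC(=O)CH3: an acyloxy group → ester.
  CO: –C(=O)– with carbon on both sides → ketone.
  CH(CONH2): pendant –CONH2: carbonyl C bonded to C and N → amide.
  CH(COOH): pendant –COOH: carbonyl C bonded to C and –OH → carboxylic acid.
  CH2COOCH2: –C(=O)–O–C with C on the carbonyl side → ester.
  CH2OCH2: C–O–C with sp³ carbons on both sides and no adjacent C=O → ether.
  CHO: terminal –CHO: carbonyl C bonded to H and C → aldehyde.
Carboxylic acid appears at: CH(COOH) → 1.

1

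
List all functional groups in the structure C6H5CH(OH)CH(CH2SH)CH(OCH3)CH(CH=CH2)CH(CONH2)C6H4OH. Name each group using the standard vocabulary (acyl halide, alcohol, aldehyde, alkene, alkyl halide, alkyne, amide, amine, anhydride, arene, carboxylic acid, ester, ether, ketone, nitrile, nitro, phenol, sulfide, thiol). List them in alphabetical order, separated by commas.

alcohol, alkene, amide, arene, ether, phenol, thiol

Working along the chain:
  C6H5: C6H5– phenyl ring → arene.
  CH(OH): –OH on an sp³ carbon → alcohol (secondary).
  CH(CH2SH): pendant –CH2SH → thiol.
  CH(OCH3): pendant –OCH3: C–O–C with sp³ C, no adjacent C=O → ether.
  CH(CH=CH2): pendant –CH=CH2: C=C double bond → alkene.
  CH(CONH2): pendant –CONH2: carbonyl C bonded to C and N → amide.
  C6H4OH: –OH attached directly to an aromatic ring → phenol (not alcohol); the ring itself is an arene.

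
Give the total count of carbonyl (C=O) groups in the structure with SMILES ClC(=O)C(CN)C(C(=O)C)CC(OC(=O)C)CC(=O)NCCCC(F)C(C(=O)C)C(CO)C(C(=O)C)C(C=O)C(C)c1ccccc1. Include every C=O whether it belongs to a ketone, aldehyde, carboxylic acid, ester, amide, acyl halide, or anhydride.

ClCO: acyl halide, 1 C=O (running total 1).
CH(COCH3): ketone, 1 C=O (running total 2).
CH(OCOCH3): ester, 1 C=O (running total 3).
CH2CONHCH2: amide, 1 C=O (running total 4).
CH(COCH3): ketone, 1 C=O (running total 5).
CH(COCH3): ketone, 1 C=O (running total 6).
CH(CHO): aldehyde, 1 C=O (running total 7).

7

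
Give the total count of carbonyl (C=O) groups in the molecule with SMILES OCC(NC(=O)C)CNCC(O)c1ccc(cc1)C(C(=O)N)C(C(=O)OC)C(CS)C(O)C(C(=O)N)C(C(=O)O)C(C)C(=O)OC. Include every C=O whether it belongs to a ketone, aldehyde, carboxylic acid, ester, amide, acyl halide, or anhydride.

CH(NHCOCH3): amide, 1 C=O (running total 1).
CH(CONH2): amide, 1 C=O (running total 2).
CH(COOCH3): ester, 1 C=O (running total 3).
CH(CONH2): amide, 1 C=O (running total 4).
CH(COOH): carboxylic acid, 1 C=O (running total 5).
COOCH3: ester, 1 C=O (running total 6).

6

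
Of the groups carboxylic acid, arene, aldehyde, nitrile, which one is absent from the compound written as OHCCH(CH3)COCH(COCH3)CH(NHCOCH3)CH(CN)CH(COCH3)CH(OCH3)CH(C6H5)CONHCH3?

nitrile: present (CH(CN) — pendant –C≡N: nitrile).
aldehyde: present (OHC — terminal –CHO: carbonyl C bonded to H and C → aldehyde).
arene: present (CH(C6H5) — pendant –C6H5: benzene ring → arene).
carboxylic acid: absent. In each of CH(NHCOCH3) and CONHCH3, the carbonyl is bonded to nitrogen, not to –OH; that is an amide.

carboxylic acid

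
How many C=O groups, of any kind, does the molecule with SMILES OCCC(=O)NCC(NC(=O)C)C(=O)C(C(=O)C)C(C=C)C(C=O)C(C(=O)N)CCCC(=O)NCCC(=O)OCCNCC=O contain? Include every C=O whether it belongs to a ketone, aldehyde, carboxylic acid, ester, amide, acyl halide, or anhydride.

CH2CONHCH2: amide, 1 C=O (running total 1).
CH(NHCOCH3): amide, 1 C=O (running total 2).
CO: ketone, 1 C=O (running total 3).
CH(COCH3): ketone, 1 C=O (running total 4).
CH(CHO): aldehyde, 1 C=O (running total 5).
CH(CONH2): amide, 1 C=O (running total 6).
CH2CONHCH2: amide, 1 C=O (running total 7).
CH2COOCH2: ester, 1 C=O (running total 8).
CHO: aldehyde, 1 C=O (running total 9).

9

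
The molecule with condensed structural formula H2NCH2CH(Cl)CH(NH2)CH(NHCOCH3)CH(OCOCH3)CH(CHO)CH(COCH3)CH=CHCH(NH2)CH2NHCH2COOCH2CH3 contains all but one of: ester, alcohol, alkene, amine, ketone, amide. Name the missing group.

alkene: present (CH=CH — C=C double bond → alkene).
amine: present (H2NCH2 — –NH2 on an sp³ carbon with no adjacent C=O → amine).
amide: present (CH(NHCOCH3) — pendant –NHC(=O)CH3: N bonded to a carbonyl → amide (not amine)).
ester: present (CH(OCOCH3) — pendant –OC(=O)CH3: an acyloxy group → ester).
ketone: present (CH(COCH3) — pendant –COCH3: carbonyl C bonded to two carbons → ketone).
alcohol: no segment matches this pattern.

alcohol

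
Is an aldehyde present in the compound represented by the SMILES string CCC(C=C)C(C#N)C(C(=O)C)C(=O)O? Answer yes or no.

no

Taking each segment in turn:
  CH(CH=CH2): pendant –CH=CH2: C=C double bond → alkene.
  CH(CN): pendant –C≡N: nitrile.
  CH(COCH3): pendant –COCH3: carbonyl C bonded to two carbons → ketone.
  COOH: –COOH: carbonyl C bonded to –OH and C → carboxylic acid (the –OH is not a separate alcohol).
In CH(COCH3), the carbonyl carbon is bonded to two carbons, so it is a ketone, not an aldehyde. In COOH, the carbonyl carbon bears –OH, not –H, so it is a carboxylic acid.
The groups actually present are: alkene, carboxylic acid, ketone, nitrile.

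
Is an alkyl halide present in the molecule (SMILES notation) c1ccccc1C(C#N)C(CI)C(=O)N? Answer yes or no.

yes

Taking each segment in turn:
  C6H5: C6H5– phenyl ring → arene.
  CH(CN): pendant –C≡N: nitrile.
  CH(CH2I): pendant –CH2X: halogen on sp³ carbon → alkyl halide.
  CONH2: –C(=O)NH2: carbonyl C bonded to C and to N → amide (the N is not a separate amine).
The CH(CH2I) segment supplies the alkyl halide: pendant –CH2X: halogen on sp³ carbon → alkyl halide.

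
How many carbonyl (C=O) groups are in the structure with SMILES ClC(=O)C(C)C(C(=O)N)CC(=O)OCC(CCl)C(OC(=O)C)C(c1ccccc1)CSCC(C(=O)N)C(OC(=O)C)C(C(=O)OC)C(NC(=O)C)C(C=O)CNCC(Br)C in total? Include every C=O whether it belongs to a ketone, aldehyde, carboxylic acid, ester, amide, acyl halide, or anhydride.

9

ClCO: acyl halide, 1 C=O (running total 1).
CH(CONH2): amide, 1 C=O (running total 2).
CH2COOCH2: ester, 1 C=O (running total 3).
CH(OCOCH3): ester, 1 C=O (running total 4).
CH(CONH2): amide, 1 C=O (running total 5).
CH(OCOCH3): ester, 1 C=O (running total 6).
CH(COOCH3): ester, 1 C=O (running total 7).
CH(NHCOCH3): amide, 1 C=O (running total 8).
CH(CHO): aldehyde, 1 C=O (running total 9).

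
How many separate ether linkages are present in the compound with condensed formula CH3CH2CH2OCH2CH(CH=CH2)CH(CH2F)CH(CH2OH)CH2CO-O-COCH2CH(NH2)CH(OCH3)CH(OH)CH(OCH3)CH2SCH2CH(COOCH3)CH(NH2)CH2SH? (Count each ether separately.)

3

C–O–C with sp³ carbons on both sides and no adjacent C=O → ether.
pendant –CH=CH2: C=C double bond → alkene.
pendant –CH2X: halogen on sp³ carbon → alkyl halide.
pendant –CH2OH on an sp³ backbone C → alcohol.
two acyl groups sharing one oxygen, –C(=O)–O–C(=O)– → anhydride.
–NH2 on an sp³ carbon with no adjacent C=O → amine.
pendant –OCH3: C–O–C with sp³ C, no adjacent C=O → ether.
–OH on an sp³ carbon → alcohol (secondary).
pendant –OCH3: C–O–C with sp³ C, no adjacent C=O → ether.
C–S–C linkage → sulfide (thioether).
pendant –COOCH3: carbonyl C bonded to C and –OCH3 → ester.
–NH2 on an sp³ carbon with no adjacent C=O → amine.
–SH on an sp³ carbon → thiol.
Ether appears at: CH2OCH2, CH(OCH3), CH(OCH3) → 3.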